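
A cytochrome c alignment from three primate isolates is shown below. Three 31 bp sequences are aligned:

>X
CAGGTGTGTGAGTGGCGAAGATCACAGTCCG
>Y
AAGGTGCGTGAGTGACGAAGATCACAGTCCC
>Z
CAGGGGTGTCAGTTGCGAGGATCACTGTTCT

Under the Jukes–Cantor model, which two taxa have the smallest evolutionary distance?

X and Y

X–Y: 4/31 differ, p = 0.129, d = 0.142.
X–Z: 7/31 differ, p = 0.226, d = 0.269.
Y–Z: 10/31 differ, p = 0.323, d = 0.422.
The smallest distance is between X and Y.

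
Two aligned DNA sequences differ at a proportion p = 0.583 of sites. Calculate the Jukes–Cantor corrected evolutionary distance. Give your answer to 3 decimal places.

1.127

d = −(3/4) ln(1 − 4p/3) = −0.75 ln(1 − 0.777333) = −0.75 ln(0.222667)
  = −0.75 × (-1.502078) = 1.126559 substitutions/site.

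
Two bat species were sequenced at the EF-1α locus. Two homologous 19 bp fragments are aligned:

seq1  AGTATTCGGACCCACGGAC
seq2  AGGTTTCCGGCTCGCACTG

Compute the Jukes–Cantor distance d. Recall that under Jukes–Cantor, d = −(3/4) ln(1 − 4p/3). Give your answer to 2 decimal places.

The sequences differ at 10 of 19 sites (3, 4, 8, 10, 12, 14, 16, 17, 18, 19), so p = 10/19 ≈ 0.526316.
d = −(3/4) ln(1 − 4p/3) = −0.75 ln(1 − 0.701755) = −0.75 ln(0.298245)
  = −0.75 × (-1.209840) = 0.907380 substitutions/site.

0.91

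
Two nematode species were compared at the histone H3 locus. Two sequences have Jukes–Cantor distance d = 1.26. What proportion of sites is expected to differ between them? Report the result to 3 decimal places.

0.610

p = (3/4)(1 − e^(−4d/3)) = 0.75 × (1 − e^(-1.68)) = 0.75 × (1 − 0.186374) = 0.610220.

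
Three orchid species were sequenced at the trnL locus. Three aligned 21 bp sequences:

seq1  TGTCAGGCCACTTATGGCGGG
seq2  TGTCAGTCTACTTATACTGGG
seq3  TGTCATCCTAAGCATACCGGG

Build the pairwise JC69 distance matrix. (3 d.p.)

seq1–seq2: 5/21 sites differ → p ≈ 0.238095, d = −0.75 ln(1 − 0.31746) = 0.286451 ≈ 0.286.
seq1–seq3: 8/21 sites differ → p ≈ 0.380952, d = −0.75 ln(1 − 0.507936) = 0.531860 ≈ 0.532.
seq2–seq3: 6/21 sites differ → p ≈ 0.285714, d = −0.75 ln(1 − 0.380952) = 0.359679 ≈ 0.360.

d(seq1,seq2) = 0.286, d(seq1,seq3) = 0.532, d(seq2,seq3) = 0.360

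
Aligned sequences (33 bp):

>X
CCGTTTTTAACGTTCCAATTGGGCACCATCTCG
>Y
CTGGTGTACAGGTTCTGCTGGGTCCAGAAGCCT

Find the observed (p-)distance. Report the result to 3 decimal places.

0.545

The sequences differ at 18 of 33 positions.
p = 18/33 = 0.545454… ≈ 0.545 (to 3 d.p.).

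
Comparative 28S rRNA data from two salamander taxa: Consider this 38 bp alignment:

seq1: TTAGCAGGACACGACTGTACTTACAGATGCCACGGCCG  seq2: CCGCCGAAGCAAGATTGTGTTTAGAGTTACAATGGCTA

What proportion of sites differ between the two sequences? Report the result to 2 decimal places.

0.50

The sequences differ at 19 of 38 positions.
p = 19/38 = 0.50.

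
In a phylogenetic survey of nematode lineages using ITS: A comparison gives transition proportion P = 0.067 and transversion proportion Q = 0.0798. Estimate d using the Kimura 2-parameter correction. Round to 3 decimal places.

Under the Kimura two-parameter model, d = −½ ln(1 − 2P − Q) − ¼ ln(1 − 2Q).
1 − 2P − Q = 0.7862, giving −½ ln(0.7862) = 0.120272.
1 − 2Q = 0.8404, giving −¼ ln(0.8404) = 0.043469.
d = 0.120272 + 0.043469 = 0.163741.

0.164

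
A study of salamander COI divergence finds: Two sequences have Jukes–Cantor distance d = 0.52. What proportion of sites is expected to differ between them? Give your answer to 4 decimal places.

0.3751

p = (3/4)(1 − e^(−4d/3)) = 0.75 × (1 − e^(-0.693333)) = 0.75 × (1 − 0.499907) = 0.375070.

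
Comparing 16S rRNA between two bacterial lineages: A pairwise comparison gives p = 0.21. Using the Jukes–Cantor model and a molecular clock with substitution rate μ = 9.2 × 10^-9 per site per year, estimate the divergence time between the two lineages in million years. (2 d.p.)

13.39

d = −(3/4) ln(1 − 4p/3) = −0.75 ln(1 − 0.28) = −0.75 ln(0.72)
  = −0.75 × (-0.328504) = 0.246378 substitutions/site.
Under a molecular clock d = 2μt, so t = d/(2μ) = 0.246378 / (2 × 9.2 × 10^-9) = 13.39 million years.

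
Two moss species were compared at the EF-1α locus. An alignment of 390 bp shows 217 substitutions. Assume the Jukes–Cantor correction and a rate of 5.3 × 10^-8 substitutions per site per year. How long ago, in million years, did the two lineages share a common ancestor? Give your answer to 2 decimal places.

9.58

p = 217/390 ≈ 0.55641.
d = −(3/4) ln(1 − 4p/3) = −0.75 ln(1 − 0.74188) = −0.75 ln(0.25812)
  = −0.75 × (-1.354331) = 1.015748 substitutions/site.
Under a molecular clock d = 2μt, so t = d/(2μ) = 1.015748 / (2 × 5.3 × 10^-8) = 9.58 million years.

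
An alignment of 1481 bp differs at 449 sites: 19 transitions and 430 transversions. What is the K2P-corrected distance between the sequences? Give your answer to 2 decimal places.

0.41

P = 19/1481 ≈ 0.012829 and Q = 430/1481 ≈ 0.290344.
Under the Kimura two-parameter model, d = −½ ln(1 − 2P − Q) − ¼ ln(1 − 2Q).
1 − 2P − Q = 0.683998, giving −½ ln(0.683998) = 0.189900.
1 − 2Q = 0.419312, giving −¼ ln(0.419312) = 0.217285.
d = 0.189900 + 0.217285 = 0.407185.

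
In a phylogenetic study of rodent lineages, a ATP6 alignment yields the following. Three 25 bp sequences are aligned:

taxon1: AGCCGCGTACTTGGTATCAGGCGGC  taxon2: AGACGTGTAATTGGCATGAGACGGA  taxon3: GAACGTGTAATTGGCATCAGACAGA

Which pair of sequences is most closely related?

taxon1–taxon2: 7/25 differ, p = 0.280, d = 0.351.
taxon1–taxon3: 9/25 differ, p = 0.360, d = 0.490.
taxon2–taxon3: 4/25 differ, p = 0.160, d = 0.180.
The smallest distance is between taxon2 and taxon3.

taxon2 and taxon3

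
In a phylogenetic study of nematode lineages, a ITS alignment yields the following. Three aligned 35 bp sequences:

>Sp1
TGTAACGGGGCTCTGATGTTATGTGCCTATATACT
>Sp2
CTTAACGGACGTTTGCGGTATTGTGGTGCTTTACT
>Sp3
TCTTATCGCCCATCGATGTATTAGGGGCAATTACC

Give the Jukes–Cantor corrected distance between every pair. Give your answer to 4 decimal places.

d(Sp1,Sp2) = 0.6355, d(Sp1,Sp3) = 0.9650, d(Sp2,Sp3) = 0.8681

Sp1–Sp2: 15/35 sites differ → p ≈ 0.428571, d = −0.75 ln(1 − 0.571428) = 0.635472 ≈ 0.6355.
Sp1–Sp3: 19/35 sites differ → p ≈ 0.542857, d = −0.75 ln(1 − 0.723809) = 0.964997 ≈ 0.9650.
Sp2–Sp3: 18/35 sites differ → p ≈ 0.514286, d = −0.75 ln(1 − 0.685715) = 0.868091 ≈ 0.8681.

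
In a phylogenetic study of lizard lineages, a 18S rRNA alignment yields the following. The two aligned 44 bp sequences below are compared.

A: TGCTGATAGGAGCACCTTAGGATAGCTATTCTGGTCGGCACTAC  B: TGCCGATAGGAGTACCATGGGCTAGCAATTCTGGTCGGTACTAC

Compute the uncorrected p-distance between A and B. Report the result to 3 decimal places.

The sequences differ at 7 of 44 positions (sites 4, 13, 17, 19, 22, 27, 39).
p = 7/44 = 0.159090… ≈ 0.159 (to 3 d.p.).

0.159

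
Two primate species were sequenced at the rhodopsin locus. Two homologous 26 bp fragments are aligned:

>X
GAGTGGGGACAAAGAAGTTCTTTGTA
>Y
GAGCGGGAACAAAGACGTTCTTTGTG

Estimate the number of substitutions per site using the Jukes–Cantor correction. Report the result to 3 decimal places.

0.172

The sequences differ at 4 of 26 sites (4, 8, 16, 26), so p = 4/26 ≈ 0.153846.
d = −(3/4) ln(1 − 4p/3) = −0.75 ln(1 − 0.205128) = −0.75 ln(0.794872)
  = −0.75 × (-0.229574) = 0.172181 substitutions/site.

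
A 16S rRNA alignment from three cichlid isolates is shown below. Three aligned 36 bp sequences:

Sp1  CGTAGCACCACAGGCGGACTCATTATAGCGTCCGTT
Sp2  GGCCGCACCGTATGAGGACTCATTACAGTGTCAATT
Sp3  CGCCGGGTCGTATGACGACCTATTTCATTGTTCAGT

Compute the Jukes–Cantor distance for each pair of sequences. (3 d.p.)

Sp1–Sp2: 11/36 sites differ → p ≈ 0.305556, d = −0.75 ln(1 − 0.407408) = 0.392437 ≈ 0.392.
Sp1–Sp3: 19/36 sites differ → p ≈ 0.527778, d = −0.75 ln(1 − 0.703704) = 0.912297 ≈ 0.912.
Sp2–Sp3: 12/36 sites differ → p ≈ 0.333333, d = −0.75 ln(1 − 0.444444) = 0.440839 ≈ 0.441.

d(Sp1,Sp2) = 0.392, d(Sp1,Sp3) = 0.912, d(Sp2,Sp3) = 0.441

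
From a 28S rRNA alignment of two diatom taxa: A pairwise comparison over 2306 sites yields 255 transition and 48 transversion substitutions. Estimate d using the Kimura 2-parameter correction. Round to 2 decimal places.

0.15

P = 255/2306 ≈ 0.110581 and Q = 48/2306 ≈ 0.020815.
Under the Kimura two-parameter model, d = −½ ln(1 − 2P − Q) − ¼ ln(1 − 2Q).
1 − 2P − Q = 0.758023, giving −½ ln(0.758023) = 0.138521.
1 − 2Q = 0.95837, giving −¼ ln(0.95837) = 0.010630.
d = 0.138521 + 0.010630 = 0.149151.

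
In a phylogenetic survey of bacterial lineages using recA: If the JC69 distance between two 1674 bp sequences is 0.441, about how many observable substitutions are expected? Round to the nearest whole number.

Invert JC69: p = (3/4)(1 − e^(−4d/3)) = 0.75 × (1 − e^(-0.588)) = 0.75 × (1 − 0.555437) = 0.333422.
Expected differing sites = pL ≈ 0.333422 × 1674 = 558.148428 ≈ 558.

558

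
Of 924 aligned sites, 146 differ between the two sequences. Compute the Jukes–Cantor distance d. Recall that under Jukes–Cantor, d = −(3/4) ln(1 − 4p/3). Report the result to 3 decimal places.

p = 146/924 ≈ 0.158009.
d = −(3/4) ln(1 − 4p/3) = −0.75 ln(1 − 0.210679) = −0.75 ln(0.789321)
  = −0.75 × (-0.236582) = 0.177437 substitutions/site.

0.177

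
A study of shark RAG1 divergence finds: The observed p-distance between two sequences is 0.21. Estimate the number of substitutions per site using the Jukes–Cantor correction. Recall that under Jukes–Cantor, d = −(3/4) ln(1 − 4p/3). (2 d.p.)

0.25

d = −(3/4) ln(1 − 4p/3) = −0.75 ln(1 − 0.28) = −0.75 ln(0.72)
  = −0.75 × (-0.328504) = 0.246378 substitutions/site.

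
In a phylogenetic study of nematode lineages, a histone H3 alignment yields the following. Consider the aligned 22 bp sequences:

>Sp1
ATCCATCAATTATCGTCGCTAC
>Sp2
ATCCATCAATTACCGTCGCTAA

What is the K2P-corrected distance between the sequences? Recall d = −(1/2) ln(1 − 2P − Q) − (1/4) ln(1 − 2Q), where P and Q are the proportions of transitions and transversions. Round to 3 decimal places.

0.097

Of 22 sites, 1 differences are transitions and 1 are transversions, so P = 1/22 ≈ 0.045455 and Q = 1/22 ≈ 0.045455.
Under the Kimura two-parameter model, d = −½ ln(1 − 2P − Q) − ¼ ln(1 − 2Q).
1 − 2P − Q = 0.863635, giving −½ ln(0.863635) = 0.073303.
1 − 2Q = 0.90909, giving −¼ ln(0.90909) = 0.023828.
d = 0.073303 + 0.023828 = 0.097131.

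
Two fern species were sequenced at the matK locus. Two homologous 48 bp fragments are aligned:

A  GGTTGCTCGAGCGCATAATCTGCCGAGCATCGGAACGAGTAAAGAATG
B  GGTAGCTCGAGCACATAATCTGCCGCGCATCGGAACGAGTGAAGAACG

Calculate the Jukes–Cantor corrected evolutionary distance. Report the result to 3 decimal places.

0.112

The sequences differ at 5 of 48 sites (4, 13, 26, 41, 47), so p = 5/48 ≈ 0.104167.
d = −(3/4) ln(1 − 4p/3) = −0.75 ln(1 − 0.138889) = −0.75 ln(0.861111)
  = −0.75 × (-0.149532) = 0.112149 substitutions/site.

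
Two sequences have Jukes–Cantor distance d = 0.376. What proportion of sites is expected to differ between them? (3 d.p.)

p = (3/4)(1 − e^(−4d/3)) = 0.75 × (1 − e^(-0.501333)) = 0.75 × (1 − 0.605723) = 0.295708.

0.296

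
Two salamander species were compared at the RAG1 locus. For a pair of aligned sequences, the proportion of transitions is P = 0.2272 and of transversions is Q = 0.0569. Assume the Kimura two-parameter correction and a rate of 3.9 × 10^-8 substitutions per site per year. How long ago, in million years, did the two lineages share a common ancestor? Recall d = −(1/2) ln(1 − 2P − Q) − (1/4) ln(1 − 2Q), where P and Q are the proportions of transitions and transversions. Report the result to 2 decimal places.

4.98

Under the Kimura two-parameter model, d = −½ ln(1 − 2P − Q) − ¼ ln(1 − 2Q).
1 − 2P − Q = 0.4887, giving −½ ln(0.4887) = 0.358003.
1 − 2Q = 0.8862, giving −¼ ln(0.8862) = 0.030203.
d = 0.358003 + 0.030203 = 0.388206.
Under a molecular clock d = 2μt, so t = d/(2μ) = 0.388206 / (2 × 3.9 × 10^-8) = 4.98 million years.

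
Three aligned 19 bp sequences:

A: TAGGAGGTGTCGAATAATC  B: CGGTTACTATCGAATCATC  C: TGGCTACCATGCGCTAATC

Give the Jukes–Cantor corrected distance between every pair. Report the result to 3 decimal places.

A–B: 8/19 sites differ → p ≈ 0.421053, d = −0.75 ln(1 − 0.561404) = 0.618132 ≈ 0.618.
A–C: 11/19 sites differ → p ≈ 0.578947, d = −0.75 ln(1 − 0.771929) = 1.108574 ≈ 1.109.
B–C: 8/19 sites differ → p ≈ 0.421053, d = −0.75 ln(1 − 0.561404) = 0.618132 ≈ 0.618.

d(A,B) = 0.618, d(A,C) = 1.109, d(B,C) = 0.618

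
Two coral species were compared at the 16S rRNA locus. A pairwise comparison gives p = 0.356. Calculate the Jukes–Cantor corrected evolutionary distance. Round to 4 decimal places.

d = −(3/4) ln(1 − 4p/3) = −0.75 ln(1 − 0.474667) = −0.75 ln(0.525333)
  = −0.75 × (-0.643723) = 0.482792 substitutions/site.

0.4828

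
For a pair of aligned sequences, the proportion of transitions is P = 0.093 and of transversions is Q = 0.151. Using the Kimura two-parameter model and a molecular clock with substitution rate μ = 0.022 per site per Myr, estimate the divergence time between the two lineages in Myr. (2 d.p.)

Under the Kimura two-parameter model, d = −½ ln(1 − 2P − Q) − ¼ ln(1 − 2Q).
1 − 2P − Q = 0.663, giving −½ ln(0.663) = 0.205490.
1 − 2Q = 0.698, giving −¼ ln(0.698) = 0.089884.
d = 0.205490 + 0.089884 = 0.295374.
Under a molecular clock d = 2μt, so t = d/(2μ) = 0.295374 / (2 × 0.022) = 6.71 Myr.

6.71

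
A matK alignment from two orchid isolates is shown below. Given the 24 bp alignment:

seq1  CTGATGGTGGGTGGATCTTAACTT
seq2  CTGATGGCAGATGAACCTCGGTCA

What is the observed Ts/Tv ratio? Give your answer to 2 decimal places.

10.00

Transitions are A↔G and C↔T; transversions are all other mismatches.
Transitions: 10. Transversions: 1.
R = 10/1 = 10.00.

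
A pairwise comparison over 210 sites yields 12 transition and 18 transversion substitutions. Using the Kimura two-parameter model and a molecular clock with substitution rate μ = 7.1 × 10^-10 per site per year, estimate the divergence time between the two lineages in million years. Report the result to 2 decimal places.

111.68

P = 12/210 ≈ 0.057143 and Q = 18/210 ≈ 0.085714.
Under the Kimura two-parameter model, d = −½ ln(1 − 2P − Q) − ¼ ln(1 − 2Q).
1 − 2P − Q = 0.8, giving −½ ln(0.8) = 0.111572.
1 − 2Q = 0.828572, giving −¼ ln(0.828572) = 0.047013.
d = 0.111572 + 0.047013 = 0.158585.
Under a molecular clock d = 2μt, so t = d/(2μ) = 0.158585 / (2 × 7.1 × 10^-10) = 111.68 million years.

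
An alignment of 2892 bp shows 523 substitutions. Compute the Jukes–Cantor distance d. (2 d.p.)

p = 523/2892 ≈ 0.180844.
d = −(3/4) ln(1 − 4p/3) = −0.75 ln(1 − 0.241125) = −0.75 ln(0.758875)
  = −0.75 × (-0.275918) = 0.206939 substitutions/site.

0.21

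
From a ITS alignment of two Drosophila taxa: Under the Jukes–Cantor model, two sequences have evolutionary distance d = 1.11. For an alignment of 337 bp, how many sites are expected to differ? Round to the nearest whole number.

195

Invert JC69: p = (3/4)(1 − e^(−4d/3)) = 0.75 × (1 − e^(-1.48)) = 0.75 × (1 − 0.227638) = 0.579272.
Expected differing sites = pL ≈ 0.579272 × 337 = 195.214664 ≈ 195.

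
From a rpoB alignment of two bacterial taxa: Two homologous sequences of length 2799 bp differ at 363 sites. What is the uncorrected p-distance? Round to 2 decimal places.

0.13

p = 363/2799 = 0.129689… ≈ 0.13 (to 2 d.p.).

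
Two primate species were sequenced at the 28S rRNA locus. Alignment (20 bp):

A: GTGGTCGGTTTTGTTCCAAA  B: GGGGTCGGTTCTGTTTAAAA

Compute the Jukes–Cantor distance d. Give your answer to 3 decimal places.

The sequences differ at 4 of 20 sites (2, 11, 16, 17), so p = 4/20 = 0.2.
d = −(3/4) ln(1 − 4p/3) = −0.75 ln(1 − 0.266667) = −0.75 ln(0.733333)
  = −0.75 × (-0.310155) = 0.232616 substitutions/site.

0.233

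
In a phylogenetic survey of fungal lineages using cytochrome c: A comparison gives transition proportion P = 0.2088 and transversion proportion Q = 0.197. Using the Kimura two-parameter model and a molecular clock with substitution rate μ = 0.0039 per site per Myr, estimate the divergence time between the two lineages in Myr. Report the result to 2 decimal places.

Under the Kimura two-parameter model, d = −½ ln(1 − 2P − Q) − ¼ ln(1 − 2Q).
1 − 2P − Q = 0.3854, giving −½ ln(0.3854) = 0.476737.
1 − 2Q = 0.606, giving −¼ ln(0.606) = 0.125219.
d = 0.476737 + 0.125219 = 0.601956.
Under a molecular clock d = 2μt, so t = d/(2μ) = 0.601956 / (2 × 0.0039) = 77.17 Myr.

77.17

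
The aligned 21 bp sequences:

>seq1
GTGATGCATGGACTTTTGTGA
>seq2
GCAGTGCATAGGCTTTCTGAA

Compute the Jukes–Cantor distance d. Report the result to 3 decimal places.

0.635

The sequences differ at 9 of 21 sites (2, 3, 4, 10, 12, 17, 18, 19, 20), so p = 9/21 ≈ 0.428571.
d = −(3/4) ln(1 − 4p/3) = −0.75 ln(1 − 0.571428) = −0.75 ln(0.428572)
  = −0.75 × (-0.847297) = 0.635473 substitutions/site.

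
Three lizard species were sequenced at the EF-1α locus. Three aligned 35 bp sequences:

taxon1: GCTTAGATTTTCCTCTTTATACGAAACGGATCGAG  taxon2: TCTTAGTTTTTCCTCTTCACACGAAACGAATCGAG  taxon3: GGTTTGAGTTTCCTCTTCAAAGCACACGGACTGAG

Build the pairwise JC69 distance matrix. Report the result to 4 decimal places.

d(taxon1,taxon2) = 0.1585, d(taxon1,taxon3) = 0.3597, d(taxon2,taxon3) = 0.4582

taxon1–taxon2: 5/35 sites differ → p ≈ 0.142857, d = −0.75 ln(1 − 0.190476) = 0.158482 ≈ 0.1585.
taxon1–taxon3: 10/35 sites differ → p ≈ 0.285714, d = −0.75 ln(1 − 0.380952) = 0.359679 ≈ 0.3597.
taxon2–taxon3: 12/35 sites differ → p ≈ 0.342857, d = −0.75 ln(1 − 0.457143) = 0.458182 ≈ 0.4582.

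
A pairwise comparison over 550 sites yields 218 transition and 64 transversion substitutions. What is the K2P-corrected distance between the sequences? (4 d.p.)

P = 218/550 ≈ 0.396364 and Q = 64/550 ≈ 0.116364.
Under the Kimura two-parameter model, d = −½ ln(1 − 2P − Q) − ¼ ln(1 − 2Q).
1 − 2P − Q = 0.090908, giving −½ ln(0.090908) = 1.198954.
1 − 2Q = 0.767272, giving −¼ ln(0.767272) = 0.066228.
d = 1.198954 + 0.066228 = 1.265182.

1.2652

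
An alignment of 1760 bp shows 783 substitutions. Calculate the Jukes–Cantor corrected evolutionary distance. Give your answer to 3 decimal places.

p = 783/1760 ≈ 0.444886.
d = −(3/4) ln(1 − 4p/3) = −0.75 ln(1 − 0.593181) = −0.75 ln(0.406819)
  = −0.75 × (-0.899387) = 0.674540 substitutions/site.

0.675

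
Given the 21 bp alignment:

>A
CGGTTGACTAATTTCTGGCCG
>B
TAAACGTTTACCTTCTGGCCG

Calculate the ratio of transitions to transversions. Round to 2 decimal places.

2.00

Transitions are A↔G and C↔T; transversions are all other mismatches.
Transitions: 6. Transversions: 3.
R = 6/3 = 2.00.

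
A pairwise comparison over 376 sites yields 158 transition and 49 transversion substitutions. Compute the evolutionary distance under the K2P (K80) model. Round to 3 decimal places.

P = 158/376 ≈ 0.420213 and Q = 49/376 ≈ 0.130319.
Under the Kimura two-parameter model, d = −½ ln(1 − 2P − Q) − ¼ ln(1 − 2Q).
1 − 2P − Q = 0.029255, giving −½ ln(0.029255) = 1.765852.
1 − 2Q = 0.739362, giving −¼ ln(0.739362) = 0.075492.
d = 1.765852 + 0.075492 = 1.841344.

1.841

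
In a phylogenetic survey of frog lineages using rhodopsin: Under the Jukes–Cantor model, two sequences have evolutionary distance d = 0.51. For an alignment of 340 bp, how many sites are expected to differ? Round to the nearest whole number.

Invert JC69: p = (3/4)(1 − e^(−4d/3)) = 0.75 × (1 − e^(-0.68)) = 0.75 × (1 − 0.506617) = 0.370037.
Expected differing sites = pL ≈ 0.370037 × 340 = 125.81258 ≈ 126.

126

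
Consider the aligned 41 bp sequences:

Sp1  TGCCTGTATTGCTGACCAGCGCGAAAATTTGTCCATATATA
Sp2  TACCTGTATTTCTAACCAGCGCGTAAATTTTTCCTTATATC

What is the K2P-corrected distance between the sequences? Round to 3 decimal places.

0.194

Of 41 sites, 2 differences are transitions and 5 are transversions, so P = 2/41 ≈ 0.04878 and Q = 5/41 ≈ 0.121951.
Under the Kimura two-parameter model, d = −½ ln(1 − 2P − Q) − ¼ ln(1 − 2Q).
1 − 2P − Q = 0.780489, giving −½ ln(0.780489) = 0.123917.
1 − 2Q = 0.756098, giving −¼ ln(0.756098) = 0.069896.
d = 0.123917 + 0.069896 = 0.193813.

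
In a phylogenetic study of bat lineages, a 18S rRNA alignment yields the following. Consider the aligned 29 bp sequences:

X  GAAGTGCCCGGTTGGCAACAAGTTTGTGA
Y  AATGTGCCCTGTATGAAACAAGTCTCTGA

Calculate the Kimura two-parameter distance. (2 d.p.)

Of 29 sites, 2 differences are transitions and 6 are transversions, so P = 2/29 ≈ 0.068966 and Q = 6/29 ≈ 0.206897.
Under the Kimura two-parameter model, d = −½ ln(1 − 2P − Q) − ¼ ln(1 − 2Q).
1 − 2P − Q = 0.655171, giving −½ ln(0.655171) = 0.211430.
1 − 2Q = 0.586206, giving −¼ ln(0.586206) = 0.133521.
d = 0.211430 + 0.133521 = 0.344951.

0.34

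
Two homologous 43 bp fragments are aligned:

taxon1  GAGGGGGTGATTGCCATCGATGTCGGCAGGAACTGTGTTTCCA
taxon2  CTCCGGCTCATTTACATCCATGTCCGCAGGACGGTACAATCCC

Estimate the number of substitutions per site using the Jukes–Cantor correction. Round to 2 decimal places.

The sequences differ at 19 of 43 sites, so p = 19/43 ≈ 0.44186.
d = −(3/4) ln(1 − 4p/3) = −0.75 ln(1 − 0.589147) = −0.75 ln(0.410853)
  = −0.75 × (-0.889520) = 0.667140 substitutions/site.

0.67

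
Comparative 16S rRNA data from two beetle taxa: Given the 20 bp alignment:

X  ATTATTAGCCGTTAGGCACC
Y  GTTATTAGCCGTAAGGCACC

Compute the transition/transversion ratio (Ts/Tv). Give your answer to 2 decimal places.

Transitions are A↔G and C↔T; transversions are all other mismatches.
Transitions: 1. Transversions: 1.
R = 1/1 = 1.00.

1.00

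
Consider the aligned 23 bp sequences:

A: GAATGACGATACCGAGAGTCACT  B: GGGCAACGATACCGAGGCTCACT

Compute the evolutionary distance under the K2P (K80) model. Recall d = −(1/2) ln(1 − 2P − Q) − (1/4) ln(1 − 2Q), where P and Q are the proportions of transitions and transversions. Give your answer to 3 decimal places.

0.348

Of 23 sites, 5 differences are transitions and 1 are transversions, so P = 5/23 ≈ 0.217391 and Q = 1/23 ≈ 0.043478.
Under the Kimura two-parameter model, d = −½ ln(1 − 2P − Q) − ¼ ln(1 − 2Q).
1 − 2P − Q = 0.52174, giving −½ ln(0.52174) = 0.325293.
1 − 2Q = 0.913044, giving −¼ ln(0.913044) = 0.022743.
d = 0.325293 + 0.022743 = 0.348036.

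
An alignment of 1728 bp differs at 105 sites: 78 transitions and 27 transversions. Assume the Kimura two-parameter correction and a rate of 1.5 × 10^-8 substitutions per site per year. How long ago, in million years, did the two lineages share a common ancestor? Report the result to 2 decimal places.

P = 78/1728 ≈ 0.045139 and Q = 27/1728 = 0.015625.
Under the Kimura two-parameter model, d = −½ ln(1 − 2P − Q) − ¼ ln(1 − 2Q).
1 − 2P − Q = 0.894097, giving −½ ln(0.894097) = 0.055971.
1 − 2Q = 0.96875, giving −¼ ln(0.96875) = 0.007937.
d = 0.055971 + 0.007937 = 0.063908.
Under a molecular clock d = 2μt, so t = d/(2μ) = 0.063908 / (2 × 1.5 × 10^-8) = 2.13 million years.

2.13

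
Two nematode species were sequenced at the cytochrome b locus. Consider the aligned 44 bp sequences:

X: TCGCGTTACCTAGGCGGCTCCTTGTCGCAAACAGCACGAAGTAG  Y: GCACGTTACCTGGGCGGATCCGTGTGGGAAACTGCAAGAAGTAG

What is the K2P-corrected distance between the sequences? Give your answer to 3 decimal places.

0.240

Of 44 sites, 2 differences are transitions and 7 are transversions, so P = 2/44 ≈ 0.045455 and Q = 7/44 ≈ 0.159091.
Under the Kimura two-parameter model, d = −½ ln(1 − 2P − Q) − ¼ ln(1 − 2Q).
1 − 2P − Q = 0.749999, giving −½ ln(0.749999) = 0.143842.
1 − 2Q = 0.681818, giving −¼ ln(0.681818) = 0.095748.
d = 0.143842 + 0.095748 = 0.239590.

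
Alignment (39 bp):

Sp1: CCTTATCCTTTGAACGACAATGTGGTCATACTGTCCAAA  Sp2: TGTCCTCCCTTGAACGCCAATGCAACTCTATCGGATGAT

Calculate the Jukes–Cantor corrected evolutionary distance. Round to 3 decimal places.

The sequences differ at 19 of 39 sites, so p = 19/39 ≈ 0.487179.
d = −(3/4) ln(1 − 4p/3) = −0.75 ln(1 − 0.649572) = −0.75 ln(0.350428)
  = −0.75 × (-1.048600) = 0.786450 substitutions/site.

0.786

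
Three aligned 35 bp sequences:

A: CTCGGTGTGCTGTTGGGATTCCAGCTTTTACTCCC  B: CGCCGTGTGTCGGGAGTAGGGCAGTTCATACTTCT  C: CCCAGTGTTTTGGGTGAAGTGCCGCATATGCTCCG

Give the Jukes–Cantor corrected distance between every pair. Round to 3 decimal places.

d(A,B) = 0.705, d(A,C) = 0.635, d(B,C) = 0.572

A–B: 16/35 sites differ → p ≈ 0.457143, d = −0.75 ln(1 − 0.609524) = 0.705292 ≈ 0.705.
A–C: 15/35 sites differ → p ≈ 0.428571, d = −0.75 ln(1 − 0.571428) = 0.635472 ≈ 0.635.
B–C: 14/35 sites differ → p = 0.4, d = −0.75 ln(1 − 0.533333) = 0.571605 ≈ 0.572.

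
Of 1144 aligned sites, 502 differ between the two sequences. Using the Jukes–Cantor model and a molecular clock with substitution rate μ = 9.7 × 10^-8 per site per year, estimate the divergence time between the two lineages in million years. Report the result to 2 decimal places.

3.40

p = 502/1144 ≈ 0.438811.
d = −(3/4) ln(1 − 4p/3) = −0.75 ln(1 − 0.585081) = −0.75 ln(0.414919)
  = −0.75 × (-0.879672) = 0.659754 substitutions/site.
Under a molecular clock d = 2μt, so t = d/(2μ) = 0.659754 / (2 × 9.7 × 10^-8) = 3.40 million years.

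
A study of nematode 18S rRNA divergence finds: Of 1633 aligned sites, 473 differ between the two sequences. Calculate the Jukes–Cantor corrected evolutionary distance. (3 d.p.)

0.366

p = 473/1633 ≈ 0.289651.
d = −(3/4) ln(1 − 4p/3) = −0.75 ln(1 − 0.386201) = −0.75 ln(0.613799)
  = −0.75 × (-0.488088) = 0.366066 substitutions/site.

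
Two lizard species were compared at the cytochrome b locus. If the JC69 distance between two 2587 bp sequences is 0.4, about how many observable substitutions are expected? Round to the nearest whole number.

Invert JC69: p = (3/4)(1 − e^(−4d/3)) = 0.75 × (1 − e^(-0.533333)) = 0.75 × (1 − 0.586646) = 0.310016.
Expected differing sites = pL ≈ 0.310016 × 2587 = 802.011392 ≈ 802.

802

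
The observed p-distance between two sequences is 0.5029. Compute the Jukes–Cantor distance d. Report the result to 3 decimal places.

d = −(3/4) ln(1 − 4p/3) = −0.75 ln(1 − 0.670533) = −0.75 ln(0.329467)
  = −0.75 × (-1.110279) = 0.832709 substitutions/site.

0.833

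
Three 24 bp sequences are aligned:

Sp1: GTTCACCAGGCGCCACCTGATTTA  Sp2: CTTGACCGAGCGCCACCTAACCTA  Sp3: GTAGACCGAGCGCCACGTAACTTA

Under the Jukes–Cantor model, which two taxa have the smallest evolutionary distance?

Sp1–Sp2: 7/24 differ, p = 0.292, d = 0.369.
Sp1–Sp3: 7/24 differ, p = 0.292, d = 0.369.
Sp2–Sp3: 4/24 differ, p = 0.167, d = 0.188.
The smallest distance is between Sp2 and Sp3.

Sp2 and Sp3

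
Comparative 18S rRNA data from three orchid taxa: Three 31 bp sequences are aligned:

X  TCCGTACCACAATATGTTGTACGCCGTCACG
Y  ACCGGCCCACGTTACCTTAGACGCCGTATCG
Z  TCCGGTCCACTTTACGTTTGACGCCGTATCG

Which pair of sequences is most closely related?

X–Y: 11/31 differ, p = 0.355, d = 0.481.
X–Z: 9/31 differ, p = 0.290, d = 0.367.
Y–Z: 5/31 differ, p = 0.161, d = 0.182.
The smallest distance is between Y and Z.

Y and Z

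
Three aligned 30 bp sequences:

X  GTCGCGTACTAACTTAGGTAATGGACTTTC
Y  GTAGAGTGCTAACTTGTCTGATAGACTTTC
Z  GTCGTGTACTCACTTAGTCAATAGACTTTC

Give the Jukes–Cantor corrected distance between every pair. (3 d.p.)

d(X,Y) = 0.330, d(X,Z) = 0.188, d(Y,Z) = 0.383

X–Y: 8/30 sites differ → p ≈ 0.266667, d = −0.75 ln(1 − 0.355556) = 0.329526 ≈ 0.330.
X–Z: 5/30 sites differ → p ≈ 0.166667, d = −0.75 ln(1 − 0.222223) = 0.188487 ≈ 0.188.
Y–Z: 9/30 sites differ → p = 0.3, d = −0.75 ln(1 − 0.4) = 0.383119 ≈ 0.383.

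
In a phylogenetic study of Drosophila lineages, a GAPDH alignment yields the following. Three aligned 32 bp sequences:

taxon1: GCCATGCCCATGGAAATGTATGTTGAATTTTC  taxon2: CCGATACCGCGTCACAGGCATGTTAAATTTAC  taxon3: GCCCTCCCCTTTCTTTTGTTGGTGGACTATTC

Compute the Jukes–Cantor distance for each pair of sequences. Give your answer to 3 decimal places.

d(taxon1,taxon2) = 0.585, d(taxon1,taxon3) = 0.585, d(taxon2,taxon3) = 1.176

taxon1–taxon2: 13/32 sites differ → p = 0.40625, d = −0.75 ln(1 − 0.541667) = 0.585119 ≈ 0.585.
taxon1–taxon3: 13/32 sites differ → p = 0.40625, d = −0.75 ln(1 − 0.541667) = 0.585119 ≈ 0.585.
taxon2–taxon3: 19/32 sites differ → p = 0.59375, d = −0.75 ln(1 − 0.791667) = 1.176463 ≈ 1.176.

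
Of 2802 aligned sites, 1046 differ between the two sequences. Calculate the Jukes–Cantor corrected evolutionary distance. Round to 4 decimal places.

0.5165

p = 1046/2802 ≈ 0.373305.
d = −(3/4) ln(1 − 4p/3) = −0.75 ln(1 − 0.49774) = −0.75 ln(0.50226)
  = −0.75 × (-0.688637) = 0.516478 substitutions/site.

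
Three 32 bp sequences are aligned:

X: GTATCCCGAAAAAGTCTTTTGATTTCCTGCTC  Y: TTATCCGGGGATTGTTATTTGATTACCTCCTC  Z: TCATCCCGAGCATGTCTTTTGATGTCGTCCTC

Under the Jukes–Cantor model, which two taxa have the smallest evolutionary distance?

X–Y: 10/32 differ, p = 0.313, d = 0.404.
X–Z: 8/32 differ, p = 0.250, d = 0.304.
Y–Z: 10/32 differ, p = 0.313, d = 0.404.
The smallest distance is between X and Z.

X and Z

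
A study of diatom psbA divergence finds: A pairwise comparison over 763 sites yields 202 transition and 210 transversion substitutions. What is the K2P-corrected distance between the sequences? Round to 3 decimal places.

1.017

P = 202/763 ≈ 0.264744 and Q = 210/763 ≈ 0.275229.
Under the Kimura two-parameter model, d = −½ ln(1 − 2P − Q) − ¼ ln(1 − 2Q).
1 − 2P − Q = 0.195283, giving −½ ln(0.195283) = 0.816653.
1 − 2Q = 0.449542, giving −¼ ln(0.449542) = 0.199881.
d = 0.816653 + 0.199881 = 1.016534.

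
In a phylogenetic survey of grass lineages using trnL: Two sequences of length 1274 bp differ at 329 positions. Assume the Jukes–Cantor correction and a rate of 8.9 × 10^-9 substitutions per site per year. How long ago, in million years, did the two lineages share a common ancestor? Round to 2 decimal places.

p = 329/1274 ≈ 0.258242.
d = −(3/4) ln(1 − 4p/3) = −0.75 ln(1 − 0.344323) = −0.75 ln(0.655677)
  = −0.75 × (-0.422087) = 0.316565 substitutions/site.
Under a molecular clock d = 2μt, so t = d/(2μ) = 0.316565 / (2 × 8.9 × 10^-9) = 17.78 million years.

17.78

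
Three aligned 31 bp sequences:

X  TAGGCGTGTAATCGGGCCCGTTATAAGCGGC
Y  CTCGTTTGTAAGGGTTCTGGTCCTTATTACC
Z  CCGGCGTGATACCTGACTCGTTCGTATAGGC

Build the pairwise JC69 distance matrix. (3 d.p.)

X–Y: 18/31 sites differ → p ≈ 0.580645, d = −0.75 ln(1 − 0.774193) = 1.116056 ≈ 1.116.
X–Z: 13/31 sites differ → p ≈ 0.419355, d = −0.75 ln(1 − 0.55914) = 0.614271 ≈ 0.614.
Y–Z: 17/31 sites differ → p ≈ 0.548387, d = −0.75 ln(1 − 0.731183) = 0.985293 ≈ 0.985.

d(X,Y) = 1.116, d(X,Z) = 0.614, d(Y,Z) = 0.985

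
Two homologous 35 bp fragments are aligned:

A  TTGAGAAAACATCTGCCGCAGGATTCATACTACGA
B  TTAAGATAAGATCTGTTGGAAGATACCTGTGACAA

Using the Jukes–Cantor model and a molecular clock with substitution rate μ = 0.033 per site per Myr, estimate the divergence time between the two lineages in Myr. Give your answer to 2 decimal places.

The sequences differ at 13 of 35 sites, so p = 13/35 ≈ 0.371429.
d = −(3/4) ln(1 − 4p/3) = −0.75 ln(1 − 0.495239) = −0.75 ln(0.504761)
  = −0.75 × (-0.683670) = 0.512753 substitutions/site.
Under a molecular clock d = 2μt, so t = d/(2μ) = 0.512753 / (2 × 0.033) = 7.77 Myr.

7.77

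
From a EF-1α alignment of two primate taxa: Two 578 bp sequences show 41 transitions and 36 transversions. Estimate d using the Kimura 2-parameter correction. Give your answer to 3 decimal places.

P = 41/578 ≈ 0.070934 and Q = 36/578 ≈ 0.062284.
Under the Kimura two-parameter model, d = −½ ln(1 − 2P − Q) − ¼ ln(1 − 2Q).
1 − 2P − Q = 0.795848, giving −½ ln(0.795848) = 0.114174.
1 − 2Q = 0.875432, giving −¼ ln(0.875432) = 0.033259.
d = 0.114174 + 0.033259 = 0.147433.

0.147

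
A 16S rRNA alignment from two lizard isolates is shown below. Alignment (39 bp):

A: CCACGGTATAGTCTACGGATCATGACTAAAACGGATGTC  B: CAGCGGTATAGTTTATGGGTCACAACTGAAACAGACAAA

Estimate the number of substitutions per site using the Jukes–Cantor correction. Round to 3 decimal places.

The sequences differ at 13 of 39 sites, so p = 13/39 ≈ 0.333333.
d = −(3/4) ln(1 − 4p/3) = −0.75 ln(1 − 0.444444) = −0.75 ln(0.555556)
  = −0.75 × (-0.587786) = 0.440840 substitutions/site.

0.441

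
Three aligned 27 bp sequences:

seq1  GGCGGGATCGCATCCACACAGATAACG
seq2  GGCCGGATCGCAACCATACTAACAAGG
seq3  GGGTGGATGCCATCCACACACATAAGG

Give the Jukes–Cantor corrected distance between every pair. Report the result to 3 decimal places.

d(seq1,seq2) = 0.318, d(seq1,seq3) = 0.264, d(seq2,seq3) = 0.441

seq1–seq2: 7/27 sites differ → p ≈ 0.259259, d = −0.75 ln(1 − 0.345679) = 0.318118 ≈ 0.318.
seq1–seq3: 6/27 sites differ → p ≈ 0.222222, d = −0.75 ln(1 − 0.296296) = 0.263548 ≈ 0.264.
seq2–seq3: 9/27 sites differ → p ≈ 0.333333, d = −0.75 ln(1 − 0.444444) = 0.440839 ≈ 0.441.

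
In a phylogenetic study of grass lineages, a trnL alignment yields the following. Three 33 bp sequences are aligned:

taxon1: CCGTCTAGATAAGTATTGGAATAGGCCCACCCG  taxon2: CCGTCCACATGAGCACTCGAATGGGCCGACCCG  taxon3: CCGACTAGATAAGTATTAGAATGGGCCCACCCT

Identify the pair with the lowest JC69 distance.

taxon1–taxon2: 8/33 differ, p = 0.242, d = 0.293.
taxon1–taxon3: 4/33 differ, p = 0.121, d = 0.132.
taxon2–taxon3: 9/33 differ, p = 0.273, d = 0.339.
The smallest distance is between taxon1 and taxon3.

taxon1 and taxon3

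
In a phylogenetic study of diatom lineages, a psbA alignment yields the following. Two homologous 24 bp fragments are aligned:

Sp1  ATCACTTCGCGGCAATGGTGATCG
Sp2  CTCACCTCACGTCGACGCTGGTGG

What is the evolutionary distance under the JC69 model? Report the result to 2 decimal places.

0.52

The sequences differ at 9 of 24 sites (1, 6, 9, 12, 14, 16, 18, 21, 23), so p = 9/24 = 0.375.
d = −(3/4) ln(1 − 4p/3) = −0.75 ln(1 − 0.5) = −0.75 ln(0.5)
  = −0.75 × (-0.693147) = 0.519860 substitutions/site.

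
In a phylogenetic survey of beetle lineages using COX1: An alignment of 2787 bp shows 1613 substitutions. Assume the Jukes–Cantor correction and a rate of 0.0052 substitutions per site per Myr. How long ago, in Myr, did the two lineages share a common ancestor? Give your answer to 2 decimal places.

p = 1613/2787 ≈ 0.578759.
d = −(3/4) ln(1 − 4p/3) = −0.75 ln(1 − 0.771679) = −0.75 ln(0.228321)
  = −0.75 × (-1.477003) = 1.107752 substitutions/site.
Under a molecular clock d = 2μt, so t = d/(2μ) = 1.107752 / (2 × 0.0052) = 106.51 Myr.

106.51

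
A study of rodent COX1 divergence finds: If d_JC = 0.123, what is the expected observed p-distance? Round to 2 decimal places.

0.11

p = (3/4)(1 − e^(−4d/3)) = 0.75 × (1 − e^(-0.164)) = 0.75 × (1 − 0.848742) = 0.113444.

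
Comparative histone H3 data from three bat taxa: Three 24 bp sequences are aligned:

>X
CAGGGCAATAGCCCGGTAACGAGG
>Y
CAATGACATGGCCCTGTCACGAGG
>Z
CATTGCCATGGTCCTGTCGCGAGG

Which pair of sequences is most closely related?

X–Y: 7/24 differ, p = 0.292, d = 0.369.
X–Z: 8/24 differ, p = 0.333, d = 0.441.
Y–Z: 4/24 differ, p = 0.167, d = 0.188.
The smallest distance is between Y and Z.

Y and Z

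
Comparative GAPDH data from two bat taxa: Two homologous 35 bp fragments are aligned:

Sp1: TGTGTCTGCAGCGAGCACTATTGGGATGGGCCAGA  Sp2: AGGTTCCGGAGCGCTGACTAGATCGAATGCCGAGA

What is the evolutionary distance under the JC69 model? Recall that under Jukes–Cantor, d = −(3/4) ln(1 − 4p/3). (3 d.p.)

0.705

The sequences differ at 16 of 35 sites, so p = 16/35 ≈ 0.457143.
d = −(3/4) ln(1 − 4p/3) = −0.75 ln(1 − 0.609524) = −0.75 ln(0.390476)
  = −0.75 × (-0.940389) = 0.705292 substitutions/site.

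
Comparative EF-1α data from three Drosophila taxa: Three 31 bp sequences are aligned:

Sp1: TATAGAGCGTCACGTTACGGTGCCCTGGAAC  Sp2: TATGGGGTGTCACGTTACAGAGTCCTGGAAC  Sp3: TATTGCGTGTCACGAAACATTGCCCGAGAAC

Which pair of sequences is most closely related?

Sp1–Sp2: 6/31 differ, p = 0.194, d = 0.224.
Sp1–Sp3: 9/31 differ, p = 0.290, d = 0.367.
Sp2–Sp3: 9/31 differ, p = 0.290, d = 0.367.
The smallest distance is between Sp1 and Sp2.

Sp1 and Sp2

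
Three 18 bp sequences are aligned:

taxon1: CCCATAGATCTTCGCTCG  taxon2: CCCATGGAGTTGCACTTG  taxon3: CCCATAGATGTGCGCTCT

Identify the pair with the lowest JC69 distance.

taxon1–taxon2: 6/18 differ, p = 0.333, d = 0.441.
taxon1–taxon3: 3/18 differ, p = 0.167, d = 0.188.
taxon2–taxon3: 6/18 differ, p = 0.333, d = 0.441.
The smallest distance is between taxon1 and taxon3.

taxon1 and taxon3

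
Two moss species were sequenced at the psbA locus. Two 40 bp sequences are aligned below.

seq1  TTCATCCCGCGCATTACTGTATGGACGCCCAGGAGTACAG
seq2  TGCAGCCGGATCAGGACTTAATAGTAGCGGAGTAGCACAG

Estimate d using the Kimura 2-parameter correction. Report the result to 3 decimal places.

Of 40 sites, 2 differences are transitions and 14 are transversions, so P = 2/40 = 0.05 and Q = 14/40 = 0.35.
Under the Kimura two-parameter model, d = −½ ln(1 − 2P − Q) − ¼ ln(1 − 2Q).
1 − 2P − Q = 0.55, giving −½ ln(0.55) = 0.298919.
1 − 2Q = 0.3, giving −¼ ln(0.3) = 0.300993.
d = 0.298919 + 0.300993 = 0.599912.

0.600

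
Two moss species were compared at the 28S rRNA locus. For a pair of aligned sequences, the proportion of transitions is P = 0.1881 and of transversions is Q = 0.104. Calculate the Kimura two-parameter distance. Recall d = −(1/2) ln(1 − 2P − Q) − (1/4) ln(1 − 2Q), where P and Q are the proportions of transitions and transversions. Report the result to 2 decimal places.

0.39

Under the Kimura two-parameter model, d = −½ ln(1 − 2P − Q) − ¼ ln(1 − 2Q).
1 − 2P − Q = 0.5198, giving −½ ln(0.5198) = 0.327156.
1 − 2Q = 0.792, giving −¼ ln(0.792) = 0.058298.
d = 0.327156 + 0.058298 = 0.385454.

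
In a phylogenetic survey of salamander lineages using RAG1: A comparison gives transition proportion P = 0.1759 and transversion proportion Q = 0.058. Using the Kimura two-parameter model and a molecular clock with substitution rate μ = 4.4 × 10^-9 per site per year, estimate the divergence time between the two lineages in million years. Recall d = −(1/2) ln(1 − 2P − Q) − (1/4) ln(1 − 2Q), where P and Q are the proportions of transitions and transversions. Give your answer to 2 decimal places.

Under the Kimura two-parameter model, d = −½ ln(1 − 2P − Q) − ¼ ln(1 − 2Q).
1 − 2P − Q = 0.5902, giving −½ ln(0.5902) = 0.263647.
1 − 2Q = 0.884, giving −¼ ln(0.884) = 0.030825.
d = 0.263647 + 0.030825 = 0.294472.
Under a molecular clock d = 2μt, so t = d/(2μ) = 0.294472 / (2 × 4.4 × 10^-9) = 33.46 million years.

33.46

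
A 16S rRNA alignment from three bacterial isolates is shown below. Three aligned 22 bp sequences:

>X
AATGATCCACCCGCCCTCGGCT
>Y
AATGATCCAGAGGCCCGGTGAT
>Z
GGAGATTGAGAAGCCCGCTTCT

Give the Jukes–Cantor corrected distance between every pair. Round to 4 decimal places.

d(X,Y) = 0.4141, d(X,Z) = 0.8240, d(Y,Z) = 0.5913

X–Y: 7/22 sites differ → p ≈ 0.318182, d = −0.75 ln(1 − 0.424243) = 0.414052 ≈ 0.4141.
X–Z: 11/22 sites differ → p = 0.5, d = −0.75 ln(1 − 0.666667) = 0.823960 ≈ 0.8240.
Y–Z: 9/22 sites differ → p ≈ 0.409091, d = −0.75 ln(1 − 0.545455) = 0.591344 ≈ 0.5913.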